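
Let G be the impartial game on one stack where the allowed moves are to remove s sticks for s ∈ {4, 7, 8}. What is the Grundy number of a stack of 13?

Compute g(0), g(1), … for moves {4, 7, 8}:
k:     0  1  2  3  4  5  6  7  8  9 10 11 12 13
g(k):  0  0  0  0  1  1  1  1  2  2  2  2  0  0
So g(13) = 0.

0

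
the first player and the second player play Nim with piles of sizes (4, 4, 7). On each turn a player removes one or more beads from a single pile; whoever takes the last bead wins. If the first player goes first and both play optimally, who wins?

the first player wins

Nim-sum: 4 ^ 4 ^ 7 = 7.
The nim-sum is 7 ≠ 0, so this is an N-position: the player to move can win; the first player has a winning move.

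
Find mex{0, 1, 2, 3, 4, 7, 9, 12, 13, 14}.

5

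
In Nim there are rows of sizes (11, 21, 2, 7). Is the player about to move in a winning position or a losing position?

Winning position

Nim-sum: 11 XOR 21 XOR 2 XOR 7 = 27.
The nim-sum is 27 ≠ 0, so this is an N-position: the player to move can win.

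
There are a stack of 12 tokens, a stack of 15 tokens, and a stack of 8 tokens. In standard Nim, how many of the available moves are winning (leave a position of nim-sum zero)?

Compute the nim-sum pairwise:
12 ⊕ 15 = 3
3 ⊕ 8 = 11
The overall nim-sum is X = 11. A stack of size p has a winning move iff p XOR X < p (reduce it to p XOR X).
  12: 12 XOR 11 = 7 < 12 — winning move (to 7).
  15: 15 XOR 11 = 4 < 15 — winning move (to 4).
  8: 8 XOR 11 = 3 < 8 — winning move (to 3).
That gives 3 winning moves.

3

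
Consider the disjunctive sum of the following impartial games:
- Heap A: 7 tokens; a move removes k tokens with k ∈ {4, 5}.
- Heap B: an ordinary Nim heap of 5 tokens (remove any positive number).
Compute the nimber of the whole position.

4

For heap A, compute g(0), g(1), … with moves {4, 5}:
g(0) = mex{} = 0
g(1) = mex{} = 0
g(2) = mex{} = 0
g(3) = mex{} = 0
g(4) = mex{0} = 1
g(5) = mex{0} = 1
g(6) = mex{0} = 1
g(7) = mex{0} = 1
So g(7) = 1.
Heap B is a plain Nim heap of size 5, so its Grundy value is 5.
By the Sprague-Grundy theorem, the Grundy value of a sum of independent games is the XOR of the component values.
Combined value = 1 XOR 5 = 4.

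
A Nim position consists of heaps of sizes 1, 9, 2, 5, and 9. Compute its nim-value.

6

Compute the nim-sum pairwise:
1 XOR 9 = 8
8 XOR 2 = 10
10 XOR 5 = 15
15 XOR 9 = 6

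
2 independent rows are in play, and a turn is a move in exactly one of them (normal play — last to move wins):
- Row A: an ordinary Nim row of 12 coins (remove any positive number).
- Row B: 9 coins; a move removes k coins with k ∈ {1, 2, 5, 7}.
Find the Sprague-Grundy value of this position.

12

Row A is a plain Nim row of size 12, so its Grundy value is 12.
Grundy values for row B (subtraction set {1, 2, 5, 7}):
k:     0  1  2  3  4  5  6  7  8  9
g(k):  0  1  2  0  1  2  0  1  2  0
So g(9) = 0.
The value of a disjunctive sum is the nim-sum of the parts.
Combined value = 12 XOR 0 = 12.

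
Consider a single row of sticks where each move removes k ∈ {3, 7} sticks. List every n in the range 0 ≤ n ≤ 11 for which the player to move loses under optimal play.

0, 1, 2, 6, 10, 11

Grundy values for subtraction set {3, 7}:
g(0) = mex{} = 0
g(1) = mex{} = 0
g(2) = mex{} = 0
g(3) = mex{0} = 1
g(4) = mex{0} = 1
g(5) = mex{0} = 1
g(6) = mex{1} = 0
g(7) = mex{0,1} = 2
g(8) = mex{0,1} = 2
g(9) = mex{0} = 1
g(10) = mex{1,2} = 0
g(11) = mex{1,2} = 0
The P-positions (g = 0) in 0..11 are 0, 1, 2, 6, 10, 11.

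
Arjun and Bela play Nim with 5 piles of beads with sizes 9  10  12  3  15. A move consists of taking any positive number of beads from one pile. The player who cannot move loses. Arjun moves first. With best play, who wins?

Compute the nim-sum pairwise:
9 ⊕ 10 = 3
3 ⊕ 12 = 15
15 ⊕ 3 = 12
12 ⊕ 15 = 3
The nim-sum is 3 ≠ 0, so this is an N-position: the player to move can win; Arjun has a winning move.

Arjun wins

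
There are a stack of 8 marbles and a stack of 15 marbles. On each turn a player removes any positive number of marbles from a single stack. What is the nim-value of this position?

7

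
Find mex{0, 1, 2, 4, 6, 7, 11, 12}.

The values 0, 1, 2 are all present; 3 is the first non-negative integer missing from the set.

3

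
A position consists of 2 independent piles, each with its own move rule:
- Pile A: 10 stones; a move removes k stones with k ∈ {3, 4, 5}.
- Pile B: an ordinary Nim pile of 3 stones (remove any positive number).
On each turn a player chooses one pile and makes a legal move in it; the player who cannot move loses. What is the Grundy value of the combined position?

3

Build the Grundy sequence for pile A with g(k) = mex{g(k−s) : s ∈ {3, 4, 5}, s ≤ k}:
k:     0  1  2  3  4  5  6  7  8  9 10
g(k):  0  0  0  1  1  1  2  2  0  0  0
So g(10) = 0.
Pile B is a plain Nim pile of size 3, so its Grundy value is 3.
The value of a disjunctive sum is the nim-sum of the parts.
Combined value = 0 XOR 3 = 3.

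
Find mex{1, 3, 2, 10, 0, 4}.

The values 0, 1, 2, 3, 4 are all present; 5 is the first non-negative integer missing from the set.

5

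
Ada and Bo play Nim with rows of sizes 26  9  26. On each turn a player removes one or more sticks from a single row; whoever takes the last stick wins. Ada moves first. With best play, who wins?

Ada wins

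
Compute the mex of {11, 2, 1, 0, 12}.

3

The values 0, 1, 2 are all present; 3 is the first non-negative integer missing from the set.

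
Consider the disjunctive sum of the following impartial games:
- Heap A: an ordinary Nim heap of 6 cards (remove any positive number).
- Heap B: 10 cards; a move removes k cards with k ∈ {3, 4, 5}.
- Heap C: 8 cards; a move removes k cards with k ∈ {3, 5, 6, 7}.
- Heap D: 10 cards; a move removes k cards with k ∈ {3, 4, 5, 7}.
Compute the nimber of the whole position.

Heap A is a plain Nim heap of size 6, so its Grundy value is 6.
Grundy values for heap B (subtraction set {3, 4, 5}):
g(0) = mex{} = 0
g(1) = mex{} = 0
g(2) = mex{} = 0
g(3) = mex{0} = 1
g(4) = mex{0} = 1
g(5) = mex{0} = 1
g(6) = mex{0,1} = 2
g(7) = mex{0,1} = 2
g(8) = mex{1} = 0
g(9) = mex{1,2} = 0
g(10) = mex{1,2} = 0
So g(10) = 0.
Build the Grundy sequence for heap C with g(k) = mex{g(k−s) : s ∈ {3, 5, 6, 7}, s ≤ k}:
g(0) = mex{} = 0
g(1) = mex{} = 0
g(2) = mex{} = 0
g(3) = mex{0} = 1
g(4) = mex{0} = 1
g(5) = mex{0} = 1
g(6) = mex{0,1} = 2
g(7) = mex{0,1} = 2
g(8) = mex{0,1} = 2
So g(8) = 2.
For heap D, compute g(0), g(1), … with moves {3, 4, 5, 7}:
g(0) = mex{} = 0
g(1) = mex{} = 0
g(2) = mex{} = 0
g(3) = mex{0} = 1
g(4) = mex{0} = 1
g(5) = mex{0} = 1
g(6) = mex{0,1} = 2
g(7) = mex{0,1} = 2
g(8) = mex{0,1} = 2
g(9) = mex{0,1,2} = 3
g(10) = mex{1,2} = 0
So g(10) = 0.
By the Sprague-Grundy theorem, the Grundy value of a sum of independent games is the XOR of the component values.
Combined value = 6 ⊕ 0 ⊕ 2 ⊕ 0 = 4.

4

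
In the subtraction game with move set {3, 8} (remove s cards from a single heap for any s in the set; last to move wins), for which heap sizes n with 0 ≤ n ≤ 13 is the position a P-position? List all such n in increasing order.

0, 1, 2, 6, 7, 11, 12, 13

Compute g(0), g(1), … for moves {3, 8}:
g(0) = mex{} = 0
g(1) = mex{} = 0
g(2) = mex{} = 0
g(3) = mex{0} = 1
g(4) = mex{0} = 1
g(5) = mex{0} = 1
g(6) = mex{1} = 0
g(7) = mex{1} = 0
g(8) = mex{0,1} = 2
g(9) = mex{0} = 1
g(10) = mex{0} = 1
g(11) = mex{1,2} = 0
g(12) = mex{1} = 0
g(13) = mex{1} = 0
The P-positions (g = 0) in 0..13 are 0, 1, 2, 6, 7, 11, 12, 13.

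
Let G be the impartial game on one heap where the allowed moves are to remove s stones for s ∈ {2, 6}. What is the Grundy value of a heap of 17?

Grundy values for subtraction set {2, 6}:
k:     0  1  2  3  4  5  6  7  8  9 10 11 12 13 14 15 16 17
g(k):  0  0  1  1  0  0  1  1  0  0  1  1  0  0  1  1  0  0
So g(17) = 0.

0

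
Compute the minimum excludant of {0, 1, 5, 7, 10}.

2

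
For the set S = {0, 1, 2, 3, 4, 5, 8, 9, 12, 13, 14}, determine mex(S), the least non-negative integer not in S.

6

The values 0, 1, 2, 3, 4, 5 are all present; 6 is the first non-negative integer missing from the set.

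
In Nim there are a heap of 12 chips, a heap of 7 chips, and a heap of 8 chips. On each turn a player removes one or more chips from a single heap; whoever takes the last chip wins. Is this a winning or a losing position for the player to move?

Winning position

Nim-sum: 12 ^ 7 ^ 8 = 3.
The nim-sum is 3 ≠ 0, so this is an N-position: the player to move can win.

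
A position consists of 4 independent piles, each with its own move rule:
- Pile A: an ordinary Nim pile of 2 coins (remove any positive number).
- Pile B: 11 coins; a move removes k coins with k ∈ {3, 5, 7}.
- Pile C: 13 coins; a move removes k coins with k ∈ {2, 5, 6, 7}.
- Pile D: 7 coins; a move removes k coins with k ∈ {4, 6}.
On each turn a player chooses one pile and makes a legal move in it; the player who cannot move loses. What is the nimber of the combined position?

3

Pile A is a plain Nim pile of size 2, so its Grundy value is 2.
For pile B, compute g(0), g(1), … with moves {3, 5, 7}:
k:     0  1  2  3  4  5  6  7  8  9 10 11
g(k):  0  0  0  1  1  1  2  2  2  3  0  0
So g(11) = 0.
For pile C, compute g(0), g(1), … with moves {2, 5, 6, 7}:
g(0) = mex{} = 0
g(1) = mex{} = 0
g(2) = mex{0} = 1
g(3) = mex{0} = 1
g(4) = mex{1} = 0
g(5) = mex{0,1} = 2
g(6) = mex{0} = 1
g(7) = mex{0,1,2} = 3
g(8) = mex{0,1} = 2
g(9) = mex{0,1,3} = 2
g(10) = mex{0,1,2} = 3
g(11) = mex{0,1,2} = 3
g(12) = mex{1,2,3} = 0
g(13) = mex{1,2,3} = 0
So g(13) = 0.
Grundy values for pile D (subtraction set {4, 6}):
g(0) = mex{} = 0
g(1) = mex{} = 0
g(2) = mex{} = 0
g(3) = mex{} = 0
g(4) = mex{0} = 1
g(5) = mex{0} = 1
g(6) = mex{0} = 1
g(7) = mex{0} = 1
So g(7) = 1.
By the Sprague-Grundy theorem, the Grundy value of a sum of independent games is the XOR of the component values.
Combined value = 2 ⊕ 0 ⊕ 0 ⊕ 1 = 3.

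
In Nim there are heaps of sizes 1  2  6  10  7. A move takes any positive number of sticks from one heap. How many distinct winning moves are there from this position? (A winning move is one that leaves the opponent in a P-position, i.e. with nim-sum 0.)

Compute the nim-sum pairwise:
1 XOR 2 = 3
3 XOR 6 = 5
5 XOR 10 = 15
15 XOR 7 = 8
The overall nim-sum is X = 8. A heap of size p has a winning move iff p XOR X < p (reduce it to p XOR X).
  1: 1 XOR 8 = 9 ≥ 1 — no move.
  2: 2 XOR 8 = 10 ≥ 2 — no move.
  6: 6 XOR 8 = 14 ≥ 6 — no move.
  10: 10 XOR 8 = 2 < 10 — winning move (to 2).
  7: 7 XOR 8 = 15 ≥ 7 — no move.
That gives 1 winning move.

1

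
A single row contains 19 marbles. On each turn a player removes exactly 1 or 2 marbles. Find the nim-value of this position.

Build the Grundy sequence with g(k) = mex{g(k−s) : s ∈ {1, 2}, s ≤ k}:
k:     0  1  2  3  4  5  6  7  8  9 10 11 12 13 14 15 16 17 18 19
g(k):  0  1  2  0  1  2  0  1  2  0  1  2  0  1  2  0  1  2  0  1
So g(19) = 1.

1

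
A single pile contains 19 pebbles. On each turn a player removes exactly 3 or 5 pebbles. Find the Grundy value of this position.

1

Compute g(0), g(1), … for moves {3, 5}:
k:     0  1  2  3  4  5  6  7  8  9 10 11 12 13 14 15 16 17 18 19
g(k):  0  0  0  1  1  1  2  2  0  0  0  1  1  1  2  2  0  0  0  1
So g(19) = 1.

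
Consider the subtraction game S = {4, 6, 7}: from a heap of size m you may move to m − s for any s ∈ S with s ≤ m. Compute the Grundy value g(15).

1

Build the Grundy sequence with g(k) = mex{g(k−s) : s ∈ {4, 6, 7}, s ≤ k}:
k:     0  1  2  3  4  5  6  7  8  9 10 11 12 13 14 15
g(k):  0  0  0  0  1  1  1  1  2  2  2  0  0  0  0  1
So g(15) = 1.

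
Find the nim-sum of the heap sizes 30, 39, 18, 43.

Nim-sum: 30 XOR 39 XOR 18 XOR 43 = 0.

0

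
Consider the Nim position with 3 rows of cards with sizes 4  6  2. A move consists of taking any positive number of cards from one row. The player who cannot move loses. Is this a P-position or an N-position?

P-position

Bitwise XOR of the heap sizes:
  100  (4)
  110  (6)
  010  (2)
  ---
  000  (0)
The nim-sum is 0, so this is a P-position: the player to move is in a losing position under optimal play.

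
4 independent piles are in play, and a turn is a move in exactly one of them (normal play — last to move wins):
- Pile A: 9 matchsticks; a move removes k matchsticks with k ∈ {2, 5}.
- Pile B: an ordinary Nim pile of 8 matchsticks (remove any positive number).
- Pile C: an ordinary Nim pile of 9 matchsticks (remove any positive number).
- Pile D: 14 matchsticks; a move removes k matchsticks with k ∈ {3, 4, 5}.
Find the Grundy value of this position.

Grundy values for pile A (subtraction set {2, 5}):
g(0) = mex{} = 0
g(1) = mex{} = 0
g(2) = mex{0} = 1
g(3) = mex{0} = 1
g(4) = mex{1} = 0
g(5) = mex{0,1} = 2
g(6) = mex{0} = 1
g(7) = mex{1,2} = 0
g(8) = mex{1} = 0
g(9) = mex{0} = 1
So g(9) = 1.
Pile B is a plain Nim pile of size 8, so its Grundy value is 8.
Pile C is a plain Nim pile of size 9, so its Grundy value is 9.
Grundy values for pile D (subtraction set {3, 4, 5}):
k:     0  1  2  3  4  5  6  7  8  9 10 11 12 13 14
g(k):  0  0  0  1  1  1  2  2  0  0  0  1  1  1  2
So g(14) = 2.
The value of a disjunctive sum is the nim-sum of the parts.
Combined value = 1 XOR 8 XOR 9 XOR 2 = 2.

2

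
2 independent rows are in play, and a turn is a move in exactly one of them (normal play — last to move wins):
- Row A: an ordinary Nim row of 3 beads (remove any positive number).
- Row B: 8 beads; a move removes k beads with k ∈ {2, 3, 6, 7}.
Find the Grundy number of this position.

1

Row A is a plain Nim row of size 3, so its Grundy value is 3.
Grundy values for row B (subtraction set {2, 3, 6, 7}):
g(0) = mex{} = 0
g(1) = mex{} = 0
g(2) = mex{0} = 1
g(3) = mex{0} = 1
g(4) = mex{0,1} = 2
g(5) = mex{1} = 0
g(6) = mex{0,1,2} = 3
g(7) = mex{0,2} = 1
g(8) = mex{0,1,3} = 2
So g(8) = 2.
The value of a disjunctive sum is the nim-sum of the parts.
Combined value = 3 XOR 2 = 1.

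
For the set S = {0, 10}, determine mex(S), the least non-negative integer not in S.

1

0 is in the set but 1 is not, so the mex is 1.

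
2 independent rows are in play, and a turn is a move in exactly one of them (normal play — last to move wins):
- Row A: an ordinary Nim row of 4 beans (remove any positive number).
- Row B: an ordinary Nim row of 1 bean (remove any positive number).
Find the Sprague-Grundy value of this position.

5

Row A is a plain Nim row of size 4, so its Grundy value is 4.
Row B is a plain Nim row of size 1, so its Grundy value is 1.
The value of a disjunctive sum is the nim-sum of the parts.
Combined value = 4 ⊕ 1 = 5.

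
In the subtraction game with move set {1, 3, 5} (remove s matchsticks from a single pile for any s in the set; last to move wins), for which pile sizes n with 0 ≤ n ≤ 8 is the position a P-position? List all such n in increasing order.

0, 2, 4, 6, 8

Build the Grundy sequence with g(k) = mex{g(k−s) : s ∈ {1, 3, 5}, s ≤ k}:
g(0) = mex{} = 0
g(1) = mex{0} = 1
g(2) = mex{1} = 0
g(3) = mex{0} = 1
g(4) = mex{1} = 0
g(5) = mex{0} = 1
g(6) = mex{1} = 0
g(7) = mex{0} = 1
g(8) = mex{1} = 0
The P-positions (g = 0) in 0..8 are 0, 2, 4, 6, 8.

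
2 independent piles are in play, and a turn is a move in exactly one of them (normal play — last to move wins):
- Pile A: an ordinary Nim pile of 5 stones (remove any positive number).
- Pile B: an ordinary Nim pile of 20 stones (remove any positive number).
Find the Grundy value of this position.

17

Pile A is a plain Nim pile of size 5, so its Grundy value is 5.
Pile B is a plain Nim pile of size 20, so its Grundy value is 20.
By the Sprague-Grundy theorem, the Grundy value of a sum of independent games is the XOR of the component values.
Combined value = 5 XOR 20 = 17.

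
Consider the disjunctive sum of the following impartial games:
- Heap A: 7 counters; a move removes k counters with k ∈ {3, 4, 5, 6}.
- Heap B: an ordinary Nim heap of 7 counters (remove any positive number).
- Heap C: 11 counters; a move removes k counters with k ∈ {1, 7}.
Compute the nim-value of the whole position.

4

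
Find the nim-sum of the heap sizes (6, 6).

0

Compute the nim-sum pairwise:
6 ⊕ 6 = 0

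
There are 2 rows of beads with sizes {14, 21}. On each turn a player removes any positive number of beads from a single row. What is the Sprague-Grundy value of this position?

Nim-sum: 14 XOR 21 = 27.

27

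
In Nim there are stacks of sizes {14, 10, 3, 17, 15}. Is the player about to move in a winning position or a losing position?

Compute the nim-sum pairwise:
14 XOR 10 = 4
4 XOR 3 = 7
7 XOR 17 = 22
22 XOR 15 = 25
The nim-sum is 25 ≠ 0, so this is an N-position: the player to move can win.

Winning position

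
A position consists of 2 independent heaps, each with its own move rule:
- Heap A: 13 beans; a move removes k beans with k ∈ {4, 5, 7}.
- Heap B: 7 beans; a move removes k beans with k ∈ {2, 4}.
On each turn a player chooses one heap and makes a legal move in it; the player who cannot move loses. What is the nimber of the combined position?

0

Build the Grundy sequence for heap A with g(k) = mex{g(k−s) : s ∈ {4, 5, 7}, s ≤ k}:
g(0) = mex{} = 0
g(1) = mex{} = 0
g(2) = mex{} = 0
g(3) = mex{} = 0
g(4) = mex{0} = 1
g(5) = mex{0} = 1
g(6) = mex{0} = 1
g(7) = mex{0} = 1
g(8) = mex{0,1} = 2
g(9) = mex{0,1} = 2
g(10) = mex{0,1} = 2
g(11) = mex{1} = 0
g(12) = mex{1,2} = 0
g(13) = mex{1,2} = 0
So g(13) = 0.
For heap B, compute g(0), g(1), … with moves {2, 4}:
g(0) = mex{} = 0
g(1) = mex{} = 0
g(2) = mex{0} = 1
g(3) = mex{0} = 1
g(4) = mex{0,1} = 2
g(5) = mex{0,1} = 2
g(6) = mex{1,2} = 0
g(7) = mex{1,2} = 0
So g(7) = 0.
By the Sprague-Grundy theorem, the Grundy value of a sum of independent games is the XOR of the component values.
Combined value = 0 ⊕ 0 = 0.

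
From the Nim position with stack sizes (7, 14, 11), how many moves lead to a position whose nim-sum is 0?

3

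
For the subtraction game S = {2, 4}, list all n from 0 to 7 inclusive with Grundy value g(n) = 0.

0, 1, 6, 7

Compute g(0), g(1), … for moves {2, 4}:
g(0) = mex{} = 0
g(1) = mex{} = 0
g(2) = mex{0} = 1
g(3) = mex{0} = 1
g(4) = mex{0,1} = 2
g(5) = mex{0,1} = 2
g(6) = mex{1,2} = 0
g(7) = mex{1,2} = 0
The P-positions (g = 0) in 0..7 are 0, 1, 6, 7.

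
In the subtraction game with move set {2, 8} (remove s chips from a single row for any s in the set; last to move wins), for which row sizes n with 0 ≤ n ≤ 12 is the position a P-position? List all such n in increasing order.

0, 1, 4, 5, 10, 11

Grundy values for subtraction set {2, 8}:
g(0) = mex{} = 0
g(1) = mex{} = 0
g(2) = mex{0} = 1
g(3) = mex{0} = 1
g(4) = mex{1} = 0
g(5) = mex{1} = 0
g(6) = mex{0} = 1
g(7) = mex{0} = 1
g(8) = mex{0,1} = 2
g(9) = mex{0,1} = 2
g(10) = mex{1,2} = 0
g(11) = mex{1,2} = 0
g(12) = mex{0} = 1
The P-positions (g = 0) in 0..12 are 0, 1, 4, 5, 10, 11.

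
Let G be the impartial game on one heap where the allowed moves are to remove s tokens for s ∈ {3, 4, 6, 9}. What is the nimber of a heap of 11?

Grundy values for subtraction set {3, 4, 6, 9}:
k:     0  1  2  3  4  5  6  7  8  9 10 11
g(k):  0  0  0  1  1  1  2  2  2  3  3  3
So g(11) = 3.

3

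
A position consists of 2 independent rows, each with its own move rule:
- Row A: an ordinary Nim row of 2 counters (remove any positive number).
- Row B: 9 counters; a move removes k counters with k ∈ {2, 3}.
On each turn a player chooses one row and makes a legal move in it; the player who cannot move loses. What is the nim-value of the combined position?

0

Row A is a plain Nim row of size 2, so its Grundy value is 2.
For row B, compute g(0), g(1), … with moves {2, 3}:
g(0) = mex{} = 0
g(1) = mex{} = 0
g(2) = mex{0} = 1
g(3) = mex{0} = 1
g(4) = mex{0,1} = 2
g(5) = mex{1} = 0
g(6) = mex{1,2} = 0
g(7) = mex{0,2} = 1
g(8) = mex{0} = 1
g(9) = mex{0,1} = 2
So g(9) = 2.
By the Sprague-Grundy theorem, the Grundy value of a sum of independent games is the XOR of the component values.
Combined value = 2 XOR 2 = 0.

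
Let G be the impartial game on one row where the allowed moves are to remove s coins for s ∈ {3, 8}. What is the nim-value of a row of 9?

Grundy values for subtraction set {3, 8}:
k:     0  1  2  3  4  5  6  7  8  9
g(k):  0  0  0  1  1  1  0  0  2  1
So g(9) = 1.

1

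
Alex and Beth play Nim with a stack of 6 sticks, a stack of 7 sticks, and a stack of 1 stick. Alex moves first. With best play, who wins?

Beth wins

Write each in binary and XOR column by column:
  110  (6)
  111  (7)
  001  (1)
  ---
  000  (0)
The nim-sum is 0, so this is a P-position: the player to move is in a losing position under optimal play; Alex is about to move from it and so loses — Beth wins.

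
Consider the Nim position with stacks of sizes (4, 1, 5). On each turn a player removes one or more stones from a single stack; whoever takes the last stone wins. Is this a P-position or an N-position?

P-position

Nim-sum: 4 ⊕ 1 ⊕ 5 = 0.
The nim-sum is 0, so this is a P-position: the player to move is in a losing position under optimal play.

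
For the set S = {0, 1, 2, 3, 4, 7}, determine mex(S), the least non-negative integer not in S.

5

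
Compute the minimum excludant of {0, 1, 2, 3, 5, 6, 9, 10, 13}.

The values 0, 1, 2, 3 are all present; 4 is the first non-negative integer missing from the set.

4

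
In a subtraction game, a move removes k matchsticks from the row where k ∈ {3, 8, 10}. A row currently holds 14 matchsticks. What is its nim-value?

2

Grundy values for subtraction set {3, 8, 10}:
g(0) = mex{} = 0
g(1) = mex{} = 0
g(2) = mex{} = 0
g(3) = mex{0} = 1
g(4) = mex{0} = 1
g(5) = mex{0} = 1
g(6) = mex{1} = 0
g(7) = mex{1} = 0
g(8) = mex{0,1} = 2
g(9) = mex{0} = 1
g(10) = mex{0} = 1
g(11) = mex{0,1,2} = 3
g(12) = mex{0,1} = 2
g(13) = mex{1} = 0
g(14) = mex{0,1,3} = 2
So g(14) = 2.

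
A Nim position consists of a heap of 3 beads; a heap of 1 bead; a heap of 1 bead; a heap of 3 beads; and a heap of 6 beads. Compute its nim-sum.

Nim-sum: 3 ^ 1 ^ 1 ^ 3 ^ 6 = 6.

6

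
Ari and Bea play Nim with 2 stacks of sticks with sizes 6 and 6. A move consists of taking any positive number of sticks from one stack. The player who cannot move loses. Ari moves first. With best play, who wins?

Bea wins

Nim-sum: 6 ^ 6 = 0.
The nim-sum is 0, so this is a P-position: the player to move is in a losing position under optimal play; Ari is about to move from it and so loses — Bea wins.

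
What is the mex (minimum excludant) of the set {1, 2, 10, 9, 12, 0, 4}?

The values 0, 1, 2 are all present; 3 is the first non-negative integer missing from the set.

3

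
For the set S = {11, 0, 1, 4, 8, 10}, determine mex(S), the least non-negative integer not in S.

2

The values 0, 1 are all present; 2 is the first non-negative integer missing from the set.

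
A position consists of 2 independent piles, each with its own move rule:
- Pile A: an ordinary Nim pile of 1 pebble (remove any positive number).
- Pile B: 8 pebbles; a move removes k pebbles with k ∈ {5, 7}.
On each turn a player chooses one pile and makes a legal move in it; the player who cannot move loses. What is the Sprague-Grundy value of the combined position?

0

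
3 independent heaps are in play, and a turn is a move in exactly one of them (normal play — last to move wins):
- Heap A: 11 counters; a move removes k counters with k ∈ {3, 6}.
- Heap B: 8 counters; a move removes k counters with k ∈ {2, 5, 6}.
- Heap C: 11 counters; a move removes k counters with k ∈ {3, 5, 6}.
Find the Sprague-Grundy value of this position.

Grundy values for heap A (subtraction set {3, 6}):
k:     0  1  2  3  4  5  6  7  8  9 10 11
g(k):  0  0  0  1  1  1  2  2  2  0  0  0
So g(11) = 0.
For heap B, compute g(0), g(1), … with moves {2, 5, 6}:
k:     0  1  2  3  4  5  6  7  8
g(k):  0  0  1  1  0  2  1  3  0
So g(8) = 0.
Build the Grundy sequence for heap C with g(k) = mex{g(k−s) : s ∈ {3, 5, 6}, s ≤ k}:
k:     0  1  2  3  4  5  6  7  8  9 10 11
g(k):  0  0  0  1  1  1  2  2  2  0  0  0
So g(11) = 0.
By the Sprague-Grundy theorem, the Grundy value of a sum of independent games is the XOR of the component values.
Combined value = 0 ⊕ 0 ⊕ 0 = 0.

0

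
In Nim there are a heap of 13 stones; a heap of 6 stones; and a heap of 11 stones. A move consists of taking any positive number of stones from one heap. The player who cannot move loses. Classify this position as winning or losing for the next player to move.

Losing position

Compute the nim-sum pairwise:
13 ⊕ 6 = 11
11 ⊕ 11 = 0
The nim-sum is 0, so this is a P-position: the player to move is in a losing position under optimal play.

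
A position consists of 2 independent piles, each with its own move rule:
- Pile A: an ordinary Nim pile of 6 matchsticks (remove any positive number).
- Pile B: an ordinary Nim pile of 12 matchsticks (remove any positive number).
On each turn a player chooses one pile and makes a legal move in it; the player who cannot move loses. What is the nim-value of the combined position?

10

Pile A is a plain Nim pile of size 6, so its Grundy value is 6.
Pile B is a plain Nim pile of size 12, so its Grundy value is 12.
By the Sprague-Grundy theorem, the Grundy value of a sum of independent games is the XOR of the component values.
Combined value = 6 ⊕ 12 = 10.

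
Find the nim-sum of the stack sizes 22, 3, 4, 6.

23

In binary:
  10110  (22)
  00011  (3)
  00100  (4)
  00110  (6)
  -----
  10111  (23)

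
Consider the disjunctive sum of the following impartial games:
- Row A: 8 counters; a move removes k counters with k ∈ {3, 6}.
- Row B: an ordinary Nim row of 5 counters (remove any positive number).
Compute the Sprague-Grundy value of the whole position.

Grundy values for row A (subtraction set {3, 6}):
k:     0  1  2  3  4  5  6  7  8
g(k):  0  0  0  1  1  1  2  2  2
So g(8) = 2.
Row B is a plain Nim row of size 5, so its Grundy value is 5.
The value of a disjunctive sum is the nim-sum of the parts.
Combined value = 2 ⊕ 5 = 7.

7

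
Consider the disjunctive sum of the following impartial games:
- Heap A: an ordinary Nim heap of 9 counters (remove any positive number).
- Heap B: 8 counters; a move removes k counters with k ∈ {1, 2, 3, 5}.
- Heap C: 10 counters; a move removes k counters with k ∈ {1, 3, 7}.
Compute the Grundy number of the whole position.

9

Heap A is a plain Nim heap of size 9, so its Grundy value is 9.
Grundy values for heap B (subtraction set {1, 2, 3, 5}):
g(0) = mex{} = 0
g(1) = mex{0} = 1
g(2) = mex{0,1} = 2
g(3) = mex{0,1,2} = 3
g(4) = mex{1,2,3} = 0
g(5) = mex{0,2,3} = 1
g(6) = mex{0,1,3} = 2
g(7) = mex{0,1,2} = 3
g(8) = mex{1,2,3} = 0
So g(8) = 0.
Grundy values for heap C (subtraction set {1, 3, 7}):
g(0) = mex{} = 0
g(1) = mex{0} = 1
g(2) = mex{1} = 0
g(3) = mex{0} = 1
g(4) = mex{1} = 0
g(5) = mex{0} = 1
g(6) = mex{1} = 0
g(7) = mex{0} = 1
g(8) = mex{1} = 0
g(9) = mex{0} = 1
g(10) = mex{1} = 0
So g(10) = 0.
By the Sprague-Grundy theorem, the Grundy value of a sum of independent games is the XOR of the component values.
Combined value = 9 XOR 0 XOR 0 = 9.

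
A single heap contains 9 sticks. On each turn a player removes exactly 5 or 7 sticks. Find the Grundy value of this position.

1

Grundy values for subtraction set {5, 7}:
g(0) = mex{} = 0
g(1) = mex{} = 0
g(2) = mex{} = 0
g(3) = mex{} = 0
g(4) = mex{} = 0
g(5) = mex{0} = 1
g(6) = mex{0} = 1
g(7) = mex{0} = 1
g(8) = mex{0} = 1
g(9) = mex{0} = 1
So g(9) = 1.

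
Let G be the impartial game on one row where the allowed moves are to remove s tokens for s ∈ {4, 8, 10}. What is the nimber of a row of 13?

Build the Grundy sequence with g(k) = mex{g(k−s) : s ∈ {4, 8, 10}, s ≤ k}:
g(0) = mex{} = 0
g(1) = mex{} = 0
g(2) = mex{} = 0
g(3) = mex{} = 0
g(4) = mex{0} = 1
g(5) = mex{0} = 1
g(6) = mex{0} = 1
g(7) = mex{0} = 1
g(8) = mex{0,1} = 2
g(9) = mex{0,1} = 2
g(10) = mex{0,1} = 2
g(11) = mex{0,1} = 2
g(12) = mex{0,1,2} = 3
g(13) = mex{0,1,2} = 3
So g(13) = 3.

3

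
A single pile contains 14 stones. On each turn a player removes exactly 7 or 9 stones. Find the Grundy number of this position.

2

Compute g(0), g(1), … for moves {7, 9}:
k:     0  1  2  3  4  5  6  7  8  9 10 11 12 13 14
g(k):  0  0  0  0  0  0  0  1  1  1  1  1  1  1  2
So g(14) = 2.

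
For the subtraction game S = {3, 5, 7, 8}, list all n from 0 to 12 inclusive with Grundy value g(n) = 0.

Grundy values for subtraction set {3, 5, 7, 8}:
k:     0  1  2  3  4  5  6  7  8  9 10 11 12
g(k):  0  0  0  1  1  1  2  2  2  3  3  0  0
The P-positions (g = 0) in 0..12 are 0, 1, 2, 11, 12.

0, 1, 2, 11, 12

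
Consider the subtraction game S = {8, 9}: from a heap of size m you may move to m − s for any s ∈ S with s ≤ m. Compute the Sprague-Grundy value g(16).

Build the Grundy sequence with g(k) = mex{g(k−s) : s ∈ {8, 9}, s ≤ k}:
k:     0  1  2  3  4  5  6  7  8  9 10 11 12 13 14 15 16
g(k):  0  0  0  0  0  0  0  0  1  1  1  1  1  1  1  1  2
So g(16) = 2.

2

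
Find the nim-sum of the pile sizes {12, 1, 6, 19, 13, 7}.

18

In binary:
  01100  (12)
  00001  (1)
  00110  (6)
  10011  (19)
  01101  (13)
  00111  (7)
  -----
  10010  (18)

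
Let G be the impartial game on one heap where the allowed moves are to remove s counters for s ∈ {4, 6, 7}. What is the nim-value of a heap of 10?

2

Grundy values for subtraction set {4, 6, 7}:
k:     0  1  2  3  4  5  6  7  8  9 10
g(k):  0  0  0  0  1  1  1  1  2  2  2
So g(10) = 2.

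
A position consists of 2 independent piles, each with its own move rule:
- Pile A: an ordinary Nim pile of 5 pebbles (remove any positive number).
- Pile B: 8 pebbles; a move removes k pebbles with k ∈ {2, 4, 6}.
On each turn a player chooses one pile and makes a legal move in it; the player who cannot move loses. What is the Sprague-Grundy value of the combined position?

5

Pile A is a plain Nim pile of size 5, so its Grundy value is 5.
Build the Grundy sequence for pile B with g(k) = mex{g(k−s) : s ∈ {2, 4, 6}, s ≤ k}:
g(0) = mex{} = 0
g(1) = mex{} = 0
g(2) = mex{0} = 1
g(3) = mex{0} = 1
g(4) = mex{0,1} = 2
g(5) = mex{0,1} = 2
g(6) = mex{0,1,2} = 3
g(7) = mex{0,1,2} = 3
g(8) = mex{1,2,3} = 0
So g(8) = 0.
By the Sprague-Grundy theorem, the Grundy value of a sum of independent games is the XOR of the component values.
Combined value = 5 XOR 0 = 5.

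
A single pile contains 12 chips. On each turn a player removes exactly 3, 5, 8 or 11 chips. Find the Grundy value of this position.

4

Compute g(0), g(1), … for moves {3, 5, 8, 11}:
g(0) = mex{} = 0
g(1) = mex{} = 0
g(2) = mex{} = 0
g(3) = mex{0} = 1
g(4) = mex{0} = 1
g(5) = mex{0} = 1
g(6) = mex{0,1} = 2
g(7) = mex{0,1} = 2
g(8) = mex{0,1} = 2
g(9) = mex{0,1,2} = 3
g(10) = mex{0,1,2} = 3
g(11) = mex{0,1,2} = 3
g(12) = mex{0,1,2,3} = 4
So g(12) = 4.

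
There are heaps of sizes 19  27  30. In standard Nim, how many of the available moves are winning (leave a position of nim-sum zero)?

3

Write each in binary and XOR column by column:
  10011  (19)
  11011  (27)
  11110  (30)
  -----
  10110  (22)
The overall nim-sum is X = 22. A heap of size p has a winning move iff p XOR X < p (reduce it to p XOR X).
  19: 19 XOR 22 = 5 < 19 — winning move (to 5).
  27: 27 XOR 22 = 13 < 27 — winning move (to 13).
  30: 30 XOR 22 = 8 < 30 — winning move (to 8).
That gives 3 winning moves.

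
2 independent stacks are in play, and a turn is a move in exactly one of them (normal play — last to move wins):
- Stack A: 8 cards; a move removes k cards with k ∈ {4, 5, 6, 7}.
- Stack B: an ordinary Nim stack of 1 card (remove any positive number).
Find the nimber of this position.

Grundy values for stack A (subtraction set {4, 5, 6, 7}):
k:     0  1  2  3  4  5  6  7  8
g(k):  0  0  0  0  1  1  1  1  2
So g(8) = 2.
Stack B is a plain Nim stack of size 1, so its Grundy value is 1.
By the Sprague-Grundy theorem, the Grundy value of a sum of independent games is the XOR of the component values.
Combined value = 2 ⊕ 1 = 3.

3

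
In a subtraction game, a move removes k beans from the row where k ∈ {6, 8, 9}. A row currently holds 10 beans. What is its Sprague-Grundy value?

Compute g(0), g(1), … for moves {6, 8, 9}:
g(0) = mex{} = 0
g(1) = mex{} = 0
g(2) = mex{} = 0
g(3) = mex{} = 0
g(4) = mex{} = 0
g(5) = mex{} = 0
g(6) = mex{0} = 1
g(7) = mex{0} = 1
g(8) = mex{0} = 1
g(9) = mex{0} = 1
g(10) = mex{0} = 1
So g(10) = 1.

1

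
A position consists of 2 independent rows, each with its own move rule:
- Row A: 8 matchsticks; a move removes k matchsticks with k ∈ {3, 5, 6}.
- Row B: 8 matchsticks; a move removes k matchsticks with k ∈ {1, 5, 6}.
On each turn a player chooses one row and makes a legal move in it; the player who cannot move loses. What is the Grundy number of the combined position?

Grundy values for row A (subtraction set {3, 5, 6}):
k:     0  1  2  3  4  5  6  7  8
g(k):  0  0  0  1  1  1  2  2  2
So g(8) = 2.
Build the Grundy sequence for row B with g(k) = mex{g(k−s) : s ∈ {1, 5, 6}, s ≤ k}:
k:     0  1  2  3  4  5  6  7  8
g(k):  0  1  0  1  0  1  2  3  2
So g(8) = 2.
The value of a disjunctive sum is the nim-sum of the parts.
Combined value = 2 XOR 2 = 0.

0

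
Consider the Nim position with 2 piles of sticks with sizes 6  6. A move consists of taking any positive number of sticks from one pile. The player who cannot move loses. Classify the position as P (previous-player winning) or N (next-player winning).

Compute the nim-sum pairwise:
6 ^ 6 = 0
The nim-sum is 0, so this is a P-position: the player to move is in a losing position under optimal play.

P-position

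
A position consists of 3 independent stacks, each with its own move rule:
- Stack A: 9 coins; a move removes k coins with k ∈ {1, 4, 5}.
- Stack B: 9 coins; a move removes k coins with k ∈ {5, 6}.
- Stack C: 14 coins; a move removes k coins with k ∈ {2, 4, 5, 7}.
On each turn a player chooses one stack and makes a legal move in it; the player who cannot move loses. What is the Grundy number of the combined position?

2

Grundy values for stack A (subtraction set {1, 4, 5}):
g(0) = mex{} = 0
g(1) = mex{0} = 1
g(2) = mex{1} = 0
g(3) = mex{0} = 1
g(4) = mex{0,1} = 2
g(5) = mex{0,1,2} = 3
g(6) = mex{0,1,3} = 2
g(7) = mex{0,1,2} = 3
g(8) = mex{1,2,3} = 0
g(9) = mex{0,2,3} = 1
So g(9) = 1.
Build the Grundy sequence for stack B with g(k) = mex{g(k−s) : s ∈ {5, 6}, s ≤ k}:
g(0) = mex{} = 0
g(1) = mex{} = 0
g(2) = mex{} = 0
g(3) = mex{} = 0
g(4) = mex{} = 0
g(5) = mex{0} = 1
g(6) = mex{0} = 1
g(7) = mex{0} = 1
g(8) = mex{0} = 1
g(9) = mex{0} = 1
So g(9) = 1.
Build the Grundy sequence for stack C with g(k) = mex{g(k−s) : s ∈ {2, 4, 5, 7}, s ≤ k}:
g(0) = mex{} = 0
g(1) = mex{} = 0
g(2) = mex{0} = 1
g(3) = mex{0} = 1
g(4) = mex{0,1} = 2
g(5) = mex{0,1} = 2
g(6) = mex{0,1,2} = 3
g(7) = mex{0,1,2} = 3
g(8) = mex{0,1,2,3} = 4
g(9) = mex{1,2,3} = 0
g(10) = mex{1,2,3,4} = 0
g(11) = mex{0,2,3} = 1
g(12) = mex{0,2,3,4} = 1
g(13) = mex{0,1,3,4} = 2
g(14) = mex{0,1,3} = 2
So g(14) = 2.
The value of a disjunctive sum is the nim-sum of the parts.
Combined value = 1 XOR 1 XOR 2 = 2.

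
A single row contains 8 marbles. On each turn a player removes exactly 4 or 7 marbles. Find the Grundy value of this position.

2

Grundy values for subtraction set {4, 7}:
g(0) = mex{} = 0
g(1) = mex{} = 0
g(2) = mex{} = 0
g(3) = mex{} = 0
g(4) = mex{0} = 1
g(5) = mex{0} = 1
g(6) = mex{0} = 1
g(7) = mex{0} = 1
g(8) = mex{0,1} = 2
So g(8) = 2.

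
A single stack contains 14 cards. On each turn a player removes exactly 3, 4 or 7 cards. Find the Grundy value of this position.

Grundy values for subtraction set {3, 4, 7}:
g(0) = mex{} = 0
g(1) = mex{} = 0
g(2) = mex{} = 0
g(3) = mex{0} = 1
g(4) = mex{0} = 1
g(5) = mex{0} = 1
g(6) = mex{0,1} = 2
g(7) = mex{0,1} = 2
g(8) = mex{0,1} = 2
g(9) = mex{0,1,2} = 3
g(10) = mex{1,2} = 0
g(11) = mex{1,2} = 0
g(12) = mex{1,2,3} = 0
g(13) = mex{0,2,3} = 1
g(14) = mex{0,2} = 1
So g(14) = 1.

1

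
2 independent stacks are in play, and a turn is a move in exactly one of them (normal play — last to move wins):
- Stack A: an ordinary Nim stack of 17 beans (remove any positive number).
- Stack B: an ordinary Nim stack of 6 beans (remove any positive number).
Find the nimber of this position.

23

Stack A is a plain Nim stack of size 17, so its Grundy value is 17.
Stack B is a plain Nim stack of size 6, so its Grundy value is 6.
By the Sprague-Grundy theorem, the Grundy value of a sum of independent games is the XOR of the component values.
Combined value = 17 XOR 6 = 23.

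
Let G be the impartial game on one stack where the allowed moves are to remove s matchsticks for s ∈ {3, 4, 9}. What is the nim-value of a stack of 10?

1

Grundy values for subtraction set {3, 4, 9}:
k:     0  1  2  3  4  5  6  7  8  9 10
g(k):  0  0  0  1  1  1  2  0  0  3  1
So g(10) = 1.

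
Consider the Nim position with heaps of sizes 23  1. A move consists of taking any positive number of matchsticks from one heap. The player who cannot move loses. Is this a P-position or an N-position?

In binary:
  10111  (23)
  00001  (1)
  -----
  10110  (22)
The nim-sum is 22 ≠ 0, so this is an N-position: the player to move can win.

N-position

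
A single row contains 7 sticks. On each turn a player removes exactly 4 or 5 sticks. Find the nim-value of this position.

1

Compute g(0), g(1), … for moves {4, 5}:
g(0) = mex{} = 0
g(1) = mex{} = 0
g(2) = mex{} = 0
g(3) = mex{} = 0
g(4) = mex{0} = 1
g(5) = mex{0} = 1
g(6) = mex{0} = 1
g(7) = mex{0} = 1
So g(7) = 1.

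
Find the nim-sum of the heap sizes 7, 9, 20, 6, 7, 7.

28

Nim-sum: 7 XOR 9 XOR 20 XOR 6 XOR 7 XOR 7 = 28.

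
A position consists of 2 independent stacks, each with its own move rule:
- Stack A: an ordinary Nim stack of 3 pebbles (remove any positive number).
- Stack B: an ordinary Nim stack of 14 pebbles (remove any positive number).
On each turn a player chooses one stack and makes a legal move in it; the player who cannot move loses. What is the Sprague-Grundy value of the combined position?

13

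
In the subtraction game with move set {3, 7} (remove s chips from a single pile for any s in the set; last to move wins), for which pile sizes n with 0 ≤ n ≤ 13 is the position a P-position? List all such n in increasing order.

0, 1, 2, 6, 10, 11, 12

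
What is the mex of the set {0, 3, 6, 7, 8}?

0 is in the set but 1 is not, so the mex is 1.

1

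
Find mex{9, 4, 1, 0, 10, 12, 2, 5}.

3

The values 0, 1, 2 are all present; 3 is the first non-negative integer missing from the set.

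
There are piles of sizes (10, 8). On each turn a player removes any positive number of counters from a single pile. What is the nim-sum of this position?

2

Nim-sum: 10 ^ 8 = 2.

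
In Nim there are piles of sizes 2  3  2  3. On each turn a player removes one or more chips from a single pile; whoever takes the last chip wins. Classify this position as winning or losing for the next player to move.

Losing position

In binary:
  10  (2)
  11  (3)
  10  (2)
  11  (3)
  --
  00  (0)
The nim-sum is 0, so this is a P-position: the player to move is in a losing position under optimal play.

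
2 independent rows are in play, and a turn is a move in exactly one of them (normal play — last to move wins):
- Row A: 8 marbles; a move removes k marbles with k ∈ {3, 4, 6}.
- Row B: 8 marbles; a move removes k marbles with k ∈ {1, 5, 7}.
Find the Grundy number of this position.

For row A, compute g(0), g(1), … with moves {3, 4, 6}:
g(0) = mex{} = 0
g(1) = mex{} = 0
g(2) = mex{} = 0
g(3) = mex{0} = 1
g(4) = mex{0} = 1
g(5) = mex{0} = 1
g(6) = mex{0,1} = 2
g(7) = mex{0,1} = 2
g(8) = mex{0,1} = 2
So g(8) = 2.
Build the Grundy sequence for row B with g(k) = mex{g(k−s) : s ∈ {1, 5, 7}, s ≤ k}:
g(0) = mex{} = 0
g(1) = mex{0} = 1
g(2) = mex{1} = 0
g(3) = mex{0} = 1
g(4) = mex{1} = 0
g(5) = mex{0} = 1
g(6) = mex{1} = 0
g(7) = mex{0} = 1
g(8) = mex{1} = 0
So g(8) = 0.
The value of a disjunctive sum is the nim-sum of the parts.
Combined value = 2 ⊕ 0 = 2.

2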